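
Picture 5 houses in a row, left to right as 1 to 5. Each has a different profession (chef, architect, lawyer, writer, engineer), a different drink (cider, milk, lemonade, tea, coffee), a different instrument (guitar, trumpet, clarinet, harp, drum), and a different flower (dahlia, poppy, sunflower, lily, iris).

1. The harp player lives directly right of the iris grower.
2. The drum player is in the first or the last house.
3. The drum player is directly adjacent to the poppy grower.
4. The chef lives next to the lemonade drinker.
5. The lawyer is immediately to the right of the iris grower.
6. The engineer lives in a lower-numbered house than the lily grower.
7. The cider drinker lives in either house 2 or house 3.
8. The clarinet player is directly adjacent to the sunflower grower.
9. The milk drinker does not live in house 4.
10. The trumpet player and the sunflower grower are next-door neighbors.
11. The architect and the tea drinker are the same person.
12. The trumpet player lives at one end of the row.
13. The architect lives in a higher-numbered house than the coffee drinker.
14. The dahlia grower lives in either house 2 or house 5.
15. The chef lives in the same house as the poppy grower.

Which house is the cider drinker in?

That leaves iris as the flower for house 1.
That leaves lily as the flower for house 3.
The only flower still possible for house 5 is dahlia.
Clue 1: the harp player is in house 2.
Clue 5: the lawyer is in house 2.
House 1 profession: only engineer fits.
House 4's instrument must be guitar (nothing else left).
By clue 15, the poppy grower is in house 4.
House 4's profession must be chef (nothing else left).
House 3's instrument must be clarinet (nothing else left).
House 2 flower: only sunflower fits.
Clue 3 places the drum player in house 5.
Clue 10 places the trumpet player in house 1.
So house 4 gets coffee for drink.
Clue 13: the architect is in house 5.
The only profession still possible for house 3 is writer.
House 1 drink: only milk fits.
House 2's drink must be cider (nothing else left).
From clue 11, the tea drinker must be in house 5.
That leaves lemonade as the drink for house 3.
So: house 1 = engineer/milk/trumpet/iris, house 2 = lawyer/cider/harp/sunflower, house 3 = writer/lemonade/clarinet/lily, house 4 = chef/coffee/guitar/poppy, house 5 = architect/tea/drum/dahlia.

2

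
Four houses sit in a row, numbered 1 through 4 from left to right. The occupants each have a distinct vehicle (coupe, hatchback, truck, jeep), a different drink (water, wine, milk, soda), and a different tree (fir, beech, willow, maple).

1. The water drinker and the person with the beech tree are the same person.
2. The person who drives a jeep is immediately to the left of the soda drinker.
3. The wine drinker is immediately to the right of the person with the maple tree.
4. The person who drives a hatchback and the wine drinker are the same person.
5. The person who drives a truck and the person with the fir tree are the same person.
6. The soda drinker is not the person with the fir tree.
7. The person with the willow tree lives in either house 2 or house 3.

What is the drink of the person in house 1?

The person with the willow tree is narrowed to house 2 or 3; consider each.
Placing it in house 2 leads to a contradiction, so it's in house 3.
The person who drives a hatchback is narrowed to house 2 or 3; consider each.
Placing it in house 2 leads to a contradiction, so it's in house 3.
Clue 4 places the wine drinker in house 3.
Clue 2 places the person who drives a jeep in house 1.
Clue 2 places the soda drinker in house 2.
From clue 3, the person with the maple tree must be in house 2.
Clue 5: the person who drives a truck is in house 4.
Clue 5 places the person with the fir tree in house 4.
House 2's vehicle must be coupe (nothing else left).
So house 1 gets beech for tree.
The water drinker is in house 1 (clue 1).
House 4 drink: only milk fits.
So: house 1 = jeep/water/beech, house 2 = coupe/soda/maple, house 3 = hatchback/wine/willow, house 4 = truck/milk/fir.

water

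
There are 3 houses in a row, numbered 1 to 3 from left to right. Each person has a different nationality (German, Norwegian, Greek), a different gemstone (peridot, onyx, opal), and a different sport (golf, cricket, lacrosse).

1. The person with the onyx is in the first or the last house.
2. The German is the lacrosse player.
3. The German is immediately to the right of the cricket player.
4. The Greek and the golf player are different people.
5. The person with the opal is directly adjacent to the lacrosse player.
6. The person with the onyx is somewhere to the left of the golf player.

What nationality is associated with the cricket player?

Clue 6: the person with the onyx is in house 1.
The only sport still possible for house 1 is cricket.
From clue 3, the German must be in house 2.
The lacrosse player is in house 2 (clue 2).
By clue 5, the person with the opal is in house 3.
House 2's gemstone must be peridot (nothing else left).
The only sport still possible for house 3 is golf.
Clue 4 places the Greek in house 1.
That leaves Norwegian as the nationality for house 3.
So: house 1 = Greek/onyx/cricket, house 2 = German/peridot/lacrosse, house 3 = Norwegian/opal/golf.

Greek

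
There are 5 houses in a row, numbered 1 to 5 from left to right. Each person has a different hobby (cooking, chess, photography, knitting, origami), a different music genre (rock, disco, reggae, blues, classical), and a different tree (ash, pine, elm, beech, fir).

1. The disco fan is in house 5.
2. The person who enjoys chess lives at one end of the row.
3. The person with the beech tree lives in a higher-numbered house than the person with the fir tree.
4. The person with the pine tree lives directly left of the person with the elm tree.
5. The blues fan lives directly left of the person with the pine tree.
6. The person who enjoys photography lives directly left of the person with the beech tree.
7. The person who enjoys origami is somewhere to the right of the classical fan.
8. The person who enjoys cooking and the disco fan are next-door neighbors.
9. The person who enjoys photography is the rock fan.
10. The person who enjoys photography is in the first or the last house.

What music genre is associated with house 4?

reggae

Clue 1 places the disco fan in house 5.
Clue 8 places the person who enjoys cooking in house 4.
From clue 10, the person who enjoys photography must be in house 1.
From clue 6, the person with the beech tree must be in house 2.
From clue 9, the rock fan must be in house 1.
House 5's hobby must be chess (nothing else left).
From clue 3, the person with the fir tree must be in house 1.
Clue 7 places the person who enjoys origami in house 3.
Clue 7: the classical fan is in house 2.
So house 2 gets knitting for hobby.
House 4's music genre must be reggae (nothing else left).
Clue 5 places the person with the pine tree in house 4.
That leaves blues as the music genre for house 3.
House 3 tree: only ash fits.
So house 5 gets elm for tree.
So: house 1 = photography/rock/fir, house 2 = knitting/classical/beech, house 3 = origami/blues/ash, house 4 = cooking/reggae/pine, house 5 = chess/disco/elm.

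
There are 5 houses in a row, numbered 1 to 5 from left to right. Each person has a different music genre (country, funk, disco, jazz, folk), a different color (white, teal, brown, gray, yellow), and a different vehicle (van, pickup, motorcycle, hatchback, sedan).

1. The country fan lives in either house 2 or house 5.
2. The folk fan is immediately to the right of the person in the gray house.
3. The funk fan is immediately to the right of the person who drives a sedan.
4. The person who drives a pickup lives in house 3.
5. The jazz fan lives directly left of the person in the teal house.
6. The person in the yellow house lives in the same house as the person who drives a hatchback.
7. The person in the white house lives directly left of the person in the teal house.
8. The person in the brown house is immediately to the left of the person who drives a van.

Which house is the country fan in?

2

By clue 4, the person who drives a pickup is in house 3.
The country fan is narrowed to house 2 or 5; consider each.
Placing it in house 5 leads to a contradiction, so it's in house 2.
The funk fan is narrowed to house 3 or 5; consider each.
Placing it in house 5 leads to a contradiction, so it's in house 3.
The person who drives a sedan is in house 2 (clue 3).
That leaves teal as the color for house 2.
That leaves yellow as the color for house 5.
Clue 5 places the jazz fan in house 1.
By clue 6, the person who drives a hatchback is in house 5.
The person in the white house is in house 1 (clue 7).
The only vehicle still possible for house 1 is motorcycle.
House 4's vehicle must be van (nothing else left).
From clue 8, the person in the brown house must be in house 3.
House 4's color must be gray (nothing else left).
The folk fan is in house 5 (clue 2).
So house 4 gets disco for music genre.
So: house 1 = jazz/white/motorcycle, house 2 = country/teal/sedan, house 3 = funk/brown/pickup, house 4 = disco/gray/van, house 5 = folk/yellow/hatchback.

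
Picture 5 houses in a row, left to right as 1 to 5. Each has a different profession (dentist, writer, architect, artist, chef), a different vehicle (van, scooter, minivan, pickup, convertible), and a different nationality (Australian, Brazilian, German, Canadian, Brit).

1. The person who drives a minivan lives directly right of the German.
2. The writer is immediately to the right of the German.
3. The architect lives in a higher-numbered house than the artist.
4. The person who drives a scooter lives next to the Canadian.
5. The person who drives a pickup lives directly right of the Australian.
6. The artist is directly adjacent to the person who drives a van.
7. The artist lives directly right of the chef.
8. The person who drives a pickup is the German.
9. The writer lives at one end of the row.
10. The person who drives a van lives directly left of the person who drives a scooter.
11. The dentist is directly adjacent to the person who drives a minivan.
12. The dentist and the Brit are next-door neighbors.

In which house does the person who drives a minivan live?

By clue 9, the writer is in house 5.
From clue 2, the German must be in house 4.
The person who drives a pickup is in house 4 (clue 8).
House 1 profession: only chef fits.
Clue 1 places the person who drives a minivan in house 5.
From clue 5, the Australian must be in house 3.
Clue 7 places the artist in house 2.
By clue 11, the dentist is in house 4.
House 3 profession: only architect fits.
So house 5 gets Brit for nationality.
The person who drives a van is in house 1 (clue 6).
Clue 10: the person who drives a scooter is in house 2.
That leaves convertible as the vehicle for house 3.
Clue 4 places the Canadian in house 1.
That leaves Brazilian as the nationality for house 2.
So: house 1 = chef/van/Canadian, house 2 = artist/scooter/Brazilian, house 3 = architect/convertible/Australian, house 4 = dentist/pickup/German, house 5 = writer/minivan/Brit.

5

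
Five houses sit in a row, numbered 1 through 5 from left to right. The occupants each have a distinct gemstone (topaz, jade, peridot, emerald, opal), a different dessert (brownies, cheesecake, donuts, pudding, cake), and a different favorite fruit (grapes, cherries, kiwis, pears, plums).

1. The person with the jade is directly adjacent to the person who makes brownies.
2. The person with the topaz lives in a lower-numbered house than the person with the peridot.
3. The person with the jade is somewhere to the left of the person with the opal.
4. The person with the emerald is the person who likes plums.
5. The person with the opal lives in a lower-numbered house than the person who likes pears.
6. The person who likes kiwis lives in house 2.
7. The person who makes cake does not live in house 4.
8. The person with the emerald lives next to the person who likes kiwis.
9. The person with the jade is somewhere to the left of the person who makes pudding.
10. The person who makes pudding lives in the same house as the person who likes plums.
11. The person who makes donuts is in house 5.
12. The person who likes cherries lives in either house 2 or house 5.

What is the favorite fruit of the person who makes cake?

The person who likes kiwis is in house 2 (clue 6).
Clue 11: the person who makes donuts is in house 5.
House 5's gemstone must be peridot (nothing else left).
That leaves grapes as the favorite fruit for house 1.
Clue 4: the person with the emerald is in house 3.
From clue 4, the person who likes plums must be in house 3.
Clue 10: the person who makes pudding is in house 3.
The only favorite fruit still possible for house 4 is pears.
The only favorite fruit still possible for house 5 is cherries.
Clue 5 places the person with the opal in house 2.
That leaves topaz as the gemstone for house 4.
House 4's dessert must be cheesecake (nothing else left).
By clue 1, the person who makes brownies is in house 2.
So house 1 gets jade for gemstone.
House 1 dessert: only cake fits.
So: house 1 = jade/cake/grapes, house 2 = opal/brownies/kiwis, house 3 = emerald/pudding/plums, house 4 = topaz/cheesecake/pears, house 5 = peridot/donuts/cherries.

grapes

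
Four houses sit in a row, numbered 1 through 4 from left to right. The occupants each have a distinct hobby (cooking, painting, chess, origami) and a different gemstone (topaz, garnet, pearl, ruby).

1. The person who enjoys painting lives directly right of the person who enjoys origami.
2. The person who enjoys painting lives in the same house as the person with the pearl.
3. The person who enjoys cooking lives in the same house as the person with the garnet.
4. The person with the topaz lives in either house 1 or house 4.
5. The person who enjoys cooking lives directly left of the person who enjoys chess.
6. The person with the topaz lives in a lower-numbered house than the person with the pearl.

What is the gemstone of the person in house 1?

topaz

The person with the topaz is in house 1 (clue 6).
House 1's hobby must be origami (nothing else left).
Clue 1 places the person who enjoys painting in house 2.
Clue 2: the person with the pearl is in house 2.
The only hobby still possible for house 4 is chess.
So house 4 gets ruby for gemstone.
House 3 hobby: only cooking fits.
House 3 gemstone: only garnet fits.
So: house 1 = origami/topaz, house 2 = painting/pearl, house 3 = cooking/garnet, house 4 = chess/ruby.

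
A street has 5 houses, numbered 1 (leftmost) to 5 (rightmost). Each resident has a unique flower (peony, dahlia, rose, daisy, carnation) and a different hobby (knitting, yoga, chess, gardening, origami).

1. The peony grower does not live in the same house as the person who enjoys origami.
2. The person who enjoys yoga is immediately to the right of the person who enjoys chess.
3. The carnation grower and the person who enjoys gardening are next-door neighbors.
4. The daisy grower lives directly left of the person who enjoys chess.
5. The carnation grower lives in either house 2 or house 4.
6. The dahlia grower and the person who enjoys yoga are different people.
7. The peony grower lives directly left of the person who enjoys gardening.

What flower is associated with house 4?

The carnation grower is narrowed to house 2 or 4; consider each.
Placing it in house 2 leads to a contradiction, so it's in house 4.
From clue 7, the person who enjoys gardening must be in house 3.
That leaves peony as the flower for house 2.
From clue 2, the person who enjoys yoga must be in house 5.
By clue 2, the person who enjoys chess is in house 4.
From clue 4, the daisy grower must be in house 3.
House 5 flower: only rose fits.
That leaves origami as the hobby for house 1.
That leaves knitting as the hobby for house 2.
So house 1 gets dahlia for flower.
So: house 1 = dahlia/origami, house 2 = peony/knitting, house 3 = daisy/gardening, house 4 = carnation/chess, house 5 = rose/yoga.

carnation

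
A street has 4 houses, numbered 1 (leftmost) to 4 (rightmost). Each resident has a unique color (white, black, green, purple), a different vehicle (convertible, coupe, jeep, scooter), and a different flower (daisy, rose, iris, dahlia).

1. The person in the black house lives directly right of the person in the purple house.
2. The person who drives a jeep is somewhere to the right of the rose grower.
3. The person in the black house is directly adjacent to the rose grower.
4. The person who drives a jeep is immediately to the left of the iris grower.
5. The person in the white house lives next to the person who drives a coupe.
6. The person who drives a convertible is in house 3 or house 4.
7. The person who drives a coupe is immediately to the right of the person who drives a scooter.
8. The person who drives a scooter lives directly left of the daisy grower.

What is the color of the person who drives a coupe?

black

House 1 vehicle: only scooter fits.
The person who drives a coupe is in house 2 (clue 7).
From clue 8, the daisy grower must be in house 2.
House 3 vehicle: only jeep fits.
That leaves convertible as the vehicle for house 4.
House 1's flower must be rose (nothing else left).
The person in the black house is in house 2 (clue 3).
From clue 4, the iris grower must be in house 4.
House 1's color must be purple (nothing else left).
House 4's color must be green (nothing else left).
House 3 flower: only dahlia fits.
House 3's color must be white (nothing else left).
So: house 1 = purple/scooter/rose, house 2 = black/coupe/daisy, house 3 = white/jeep/dahlia, house 4 = green/convertible/iris.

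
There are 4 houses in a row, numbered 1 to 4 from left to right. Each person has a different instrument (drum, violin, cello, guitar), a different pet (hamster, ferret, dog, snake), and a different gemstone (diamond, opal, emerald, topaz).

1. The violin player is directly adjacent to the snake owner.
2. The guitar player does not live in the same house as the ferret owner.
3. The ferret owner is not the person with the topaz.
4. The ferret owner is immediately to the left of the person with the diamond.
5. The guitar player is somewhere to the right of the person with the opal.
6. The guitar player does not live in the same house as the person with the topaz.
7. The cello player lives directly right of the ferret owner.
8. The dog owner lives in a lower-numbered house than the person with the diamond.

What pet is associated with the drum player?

dog

The cello player is narrowed to house 2 or 3 or 4; consider each.
Placing it in house 2 and house 4 leads to a contradiction, so it's in house 3.
By clue 7, the ferret owner is in house 2.
The guitar player is in house 4 (clue 2).
The person with the diamond is in house 3 (clue 4).
By clue 8, the dog owner is in house 1.
So house 1 gets drum for instrument.
The only instrument still possible for house 2 is violin.
House 3 pet: only snake fits.
House 4's pet must be hamster (nothing else left).
House 1's gemstone must be topaz (nothing else left).
The only gemstone still possible for house 4 is emerald.
The only gemstone still possible for house 2 is opal.
So: house 1 = drum/dog/topaz, house 2 = violin/ferret/opal, house 3 = cello/snake/diamond, house 4 = guitar/hamster/emerald.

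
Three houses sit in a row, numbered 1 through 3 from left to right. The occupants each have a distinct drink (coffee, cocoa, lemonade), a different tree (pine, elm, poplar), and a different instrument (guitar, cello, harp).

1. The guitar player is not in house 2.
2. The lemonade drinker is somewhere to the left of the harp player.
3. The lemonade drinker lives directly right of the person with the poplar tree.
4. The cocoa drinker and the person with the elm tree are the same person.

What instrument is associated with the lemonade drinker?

cello

Clue 3 places the lemonade drinker in house 2.
From clue 3, the person with the poplar tree must be in house 1.
From clue 2, the harp player must be in house 3.
From clue 4, the cocoa drinker must be in house 3.
Clue 4: the person with the elm tree is in house 3.
The only drink still possible for house 1 is coffee.
House 2's tree must be pine (nothing else left).
House 2's instrument must be cello (nothing else left).
House 1 instrument: only guitar fits.
So: house 1 = coffee/poplar/guitar, house 2 = lemonade/pine/cello, house 3 = cocoa/elm/harp.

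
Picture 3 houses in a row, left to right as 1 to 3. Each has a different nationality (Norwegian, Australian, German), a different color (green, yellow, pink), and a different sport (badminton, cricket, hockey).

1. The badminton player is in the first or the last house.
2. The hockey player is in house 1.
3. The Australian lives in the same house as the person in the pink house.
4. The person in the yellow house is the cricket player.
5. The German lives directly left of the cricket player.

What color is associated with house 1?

green

From clue 2, the hockey player must be in house 1.
The only sport still possible for house 2 is cricket.
House 3 sport: only badminton fits.
The person in the yellow house is in house 2 (clue 4).
By clue 5, the German is in house 1.
By clue 3, the Australian is in house 3.
From clue 3, the person in the pink house must be in house 3.
So house 2 gets Norwegian for nationality.
That leaves green as the color for house 1.
So: house 1 = German/green/hockey, house 2 = Norwegian/yellow/cricket, house 3 = Australian/pink/badminton.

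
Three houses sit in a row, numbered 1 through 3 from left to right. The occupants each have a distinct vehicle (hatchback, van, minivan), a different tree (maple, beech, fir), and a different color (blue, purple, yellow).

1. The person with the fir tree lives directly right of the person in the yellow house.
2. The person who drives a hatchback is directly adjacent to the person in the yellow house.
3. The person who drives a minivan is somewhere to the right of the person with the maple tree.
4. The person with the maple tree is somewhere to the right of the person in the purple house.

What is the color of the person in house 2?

yellow

The person with the maple tree is in house 2 (clue 4).
The person in the purple house is in house 1 (clue 4).
So house 1 gets beech for tree.
House 3's tree must be fir (nothing else left).
House 2 color: only yellow fits.
The only color still possible for house 3 is blue.
From clue 3, the person who drives a minivan must be in house 3.
That leaves van as the vehicle for house 2.
House 1 vehicle: only hatchback fits.
So: house 1 = hatchback/beech/purple, house 2 = van/maple/yellow, house 3 = minivan/fir/blue.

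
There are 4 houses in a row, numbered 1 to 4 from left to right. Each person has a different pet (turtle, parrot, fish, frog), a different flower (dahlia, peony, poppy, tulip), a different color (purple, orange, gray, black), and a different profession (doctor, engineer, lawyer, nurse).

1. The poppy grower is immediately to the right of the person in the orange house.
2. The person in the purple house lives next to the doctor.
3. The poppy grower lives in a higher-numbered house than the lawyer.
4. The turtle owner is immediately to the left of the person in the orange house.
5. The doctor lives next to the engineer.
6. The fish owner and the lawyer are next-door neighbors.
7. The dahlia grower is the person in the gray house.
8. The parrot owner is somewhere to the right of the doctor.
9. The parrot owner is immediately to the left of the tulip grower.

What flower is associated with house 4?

tulip

That leaves nurse as the profession for house 4.
The parrot owner is narrowed to house 2 or 3; consider each.
Placing it in house 2 leads to a contradiction, so it's in house 3.
The tulip grower is in house 4 (clue 9).
Clue 1: the person in the orange house is in house 2.
By clue 4, the turtle owner is in house 1.
House 2 pet: only fish fits.
House 4 pet: only frog fits.
House 3's flower must be poppy (nothing else left).
So house 4 gets black for color.
So house 3 gets engineer for profession.
By clue 2, the doctor is in house 2.
From clue 6, the lawyer must be in house 1.
Clue 7: the dahlia grower is in house 1.
Clue 7: the person in the gray house is in house 1.
House 2 flower: only peony fits.
House 3 color: only purple fits.
So: house 1 = turtle/dahlia/gray/lawyer, house 2 = fish/peony/orange/doctor, house 3 = parrot/poppy/purple/engineer, house 4 = frog/tulip/black/nurse.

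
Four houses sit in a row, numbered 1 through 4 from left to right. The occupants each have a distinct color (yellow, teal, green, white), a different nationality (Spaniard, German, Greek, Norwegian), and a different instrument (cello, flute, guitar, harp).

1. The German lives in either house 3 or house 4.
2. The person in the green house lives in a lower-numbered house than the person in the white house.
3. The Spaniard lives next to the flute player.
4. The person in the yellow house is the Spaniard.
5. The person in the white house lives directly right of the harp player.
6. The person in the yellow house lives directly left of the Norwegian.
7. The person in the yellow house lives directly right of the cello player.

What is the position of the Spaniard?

House 1's nationality must be Greek (nothing else left).
House 2 nationality: only Spaniard fits.
Clue 4: the person in the yellow house is in house 2.
By clue 6, the Norwegian is in house 3.
From clue 7, the cello player must be in house 1.
House 4 nationality: only German fits.
House 2 instrument: only harp fits.
House 3 instrument: only flute fits.
House 4's instrument must be guitar (nothing else left).
By clue 5, the person in the white house is in house 3.
House 4 color: only teal fits.
That leaves green as the color for house 1.
So: house 1 = green/Greek/cello, house 2 = yellow/Spaniard/harp, house 3 = white/Norwegian/flute, house 4 = teal/German/guitar.

2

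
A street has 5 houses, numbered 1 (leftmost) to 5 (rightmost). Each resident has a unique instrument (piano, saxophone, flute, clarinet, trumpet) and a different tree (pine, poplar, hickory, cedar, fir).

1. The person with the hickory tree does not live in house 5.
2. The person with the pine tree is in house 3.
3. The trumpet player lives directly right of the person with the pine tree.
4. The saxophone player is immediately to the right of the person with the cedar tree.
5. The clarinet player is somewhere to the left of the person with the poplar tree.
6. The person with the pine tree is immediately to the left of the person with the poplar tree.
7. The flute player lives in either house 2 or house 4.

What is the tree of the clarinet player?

By clue 2, the person with the pine tree is in house 3.
From clue 3, the trumpet player must be in house 4.
Clue 6: the person with the poplar tree is in house 4.
The only tree still possible for house 5 is fir.
The only instrument still possible for house 2 is flute.
House 5's instrument must be piano (nothing else left).
Clue 4 places the person with the cedar tree in house 2.
That leaves clarinet as the instrument for house 1.
So house 3 gets saxophone for instrument.
That leaves hickory as the tree for house 1.
So: house 1 = clarinet/hickory, house 2 = flute/cedar, house 3 = saxophone/pine, house 4 = trumpet/poplar, house 5 = piano/fir.

hickory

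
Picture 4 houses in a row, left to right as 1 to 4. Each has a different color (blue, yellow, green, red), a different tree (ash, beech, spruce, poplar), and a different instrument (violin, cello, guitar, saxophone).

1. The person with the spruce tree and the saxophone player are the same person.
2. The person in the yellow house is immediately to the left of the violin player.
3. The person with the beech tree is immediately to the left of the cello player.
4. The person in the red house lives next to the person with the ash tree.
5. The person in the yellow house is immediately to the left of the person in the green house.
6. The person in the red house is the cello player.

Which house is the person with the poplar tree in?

3

The person in the green house is narrowed to house 2 or 3 or 4; consider each.
Placing it in house 3 and house 4 leads to a contradiction, so it's in house 2.
From clue 5, the person in the yellow house must be in house 1.
Clue 2: the violin player is in house 2.
The person in the blue house is narrowed to house 3 or 4; consider each.
Placing it in house 3 leads to a contradiction, so it's in house 4.
The only color still possible for house 3 is red.
Clue 6 places the cello player in house 3.
Clue 3: the person with the beech tree is in house 2.
So house 3 gets poplar for tree.
So house 1 gets spruce for tree.
House 4's tree must be ash (nothing else left).
By clue 1, the saxophone player is in house 1.
The only instrument still possible for house 4 is guitar.
So: house 1 = yellow/spruce/saxophone, house 2 = green/beech/violin, house 3 = red/poplar/cello, house 4 = blue/ash/guitar.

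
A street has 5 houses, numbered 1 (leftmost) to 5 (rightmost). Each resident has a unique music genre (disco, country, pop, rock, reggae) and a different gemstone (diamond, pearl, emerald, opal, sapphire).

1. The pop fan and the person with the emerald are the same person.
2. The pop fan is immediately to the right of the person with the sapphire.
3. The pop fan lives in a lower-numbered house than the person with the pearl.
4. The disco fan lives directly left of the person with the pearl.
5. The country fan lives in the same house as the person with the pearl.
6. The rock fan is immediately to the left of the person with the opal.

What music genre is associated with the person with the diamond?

rock

The country fan is narrowed to house 3 or 4 or 5; consider each.
Placing it in house 3 and house 4 leads to a contradiction, so it's in house 5.
Clue 5 places the person with the pearl in house 5.
By clue 4, the disco fan is in house 4.
The pop fan is narrowed to house 2 or 3; consider each.
Placing it in house 3 leads to a contradiction, so it's in house 2.
Clue 1 places the person with the emerald in house 2.
The person with the sapphire is in house 1 (clue 2).
By clue 6, the rock fan is in house 3.
The person with the opal is in house 4 (clue 6).
That leaves reggae as the music genre for house 1.
That leaves diamond as the gemstone for house 3.
So: house 1 = reggae/sapphire, house 2 = pop/emerald, house 3 = rock/diamond, house 4 = disco/opal, house 5 = country/pearl.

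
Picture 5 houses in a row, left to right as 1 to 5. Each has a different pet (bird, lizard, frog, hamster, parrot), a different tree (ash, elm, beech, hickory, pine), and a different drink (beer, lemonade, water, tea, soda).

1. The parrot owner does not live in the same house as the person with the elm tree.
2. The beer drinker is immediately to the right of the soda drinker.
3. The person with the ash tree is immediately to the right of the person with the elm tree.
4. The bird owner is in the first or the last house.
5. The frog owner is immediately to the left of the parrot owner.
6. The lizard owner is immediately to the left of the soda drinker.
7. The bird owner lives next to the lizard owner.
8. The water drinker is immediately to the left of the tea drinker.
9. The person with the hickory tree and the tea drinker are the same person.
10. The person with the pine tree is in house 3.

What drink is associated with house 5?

lemonade

The bird owner is in house 1 (clue 7).
Clue 7 places the lizard owner in house 2.
Clue 10 places the person with the pine tree in house 3.
By clue 6, the soda drinker is in house 3.
The beer drinker is in house 4 (clue 2).
That leaves water as the drink for house 1.
By clue 8, the tea drinker is in house 2.
The person with the hickory tree is in house 2 (clue 9).
So house 5 gets lemonade for drink.
From clue 3, the person with the elm tree must be in house 4.
So house 1 gets beech for tree.
House 5 tree: only ash fits.
The parrot owner is in house 5 (clue 1).
Clue 5: the frog owner is in house 4.
House 3's pet must be hamster (nothing else left).
So: house 1 = bird/beech/water, house 2 = lizard/hickory/tea, house 3 = hamster/pine/soda, house 4 = frog/elm/beer, house 5 = parrot/ash/lemonade.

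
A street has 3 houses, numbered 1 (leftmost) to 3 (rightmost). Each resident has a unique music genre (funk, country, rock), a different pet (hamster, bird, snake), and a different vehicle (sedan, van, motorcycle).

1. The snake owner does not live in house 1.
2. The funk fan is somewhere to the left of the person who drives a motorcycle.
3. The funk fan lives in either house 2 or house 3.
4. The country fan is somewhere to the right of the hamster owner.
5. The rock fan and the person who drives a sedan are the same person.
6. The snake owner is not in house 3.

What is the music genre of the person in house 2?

funk

Clue 3 places the funk fan in house 2.
The snake owner is in house 2 (clue 6).
House 1 music genre: only rock fits.
House 3's music genre must be country (nothing else left).
That leaves bird as the pet for house 3.
From clue 2, the person who drives a motorcycle must be in house 3.
From clue 5, the person who drives a sedan must be in house 1.
So house 1 gets hamster for pet.
The only vehicle still possible for house 2 is van.
So: house 1 = rock/hamster/sedan, house 2 = funk/snake/van, house 3 = country/bird/motorcycle.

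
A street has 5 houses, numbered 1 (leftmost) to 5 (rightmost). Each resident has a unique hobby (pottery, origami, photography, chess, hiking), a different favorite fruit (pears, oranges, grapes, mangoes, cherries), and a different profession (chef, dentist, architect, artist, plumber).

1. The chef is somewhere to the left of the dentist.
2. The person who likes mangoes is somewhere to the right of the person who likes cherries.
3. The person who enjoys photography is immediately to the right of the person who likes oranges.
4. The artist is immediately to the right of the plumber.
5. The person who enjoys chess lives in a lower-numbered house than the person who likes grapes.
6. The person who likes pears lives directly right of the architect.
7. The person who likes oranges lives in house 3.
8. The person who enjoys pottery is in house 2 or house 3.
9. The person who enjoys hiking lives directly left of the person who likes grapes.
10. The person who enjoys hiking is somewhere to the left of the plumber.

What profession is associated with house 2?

chef

By clue 7, the person who likes oranges is in house 3.
House 1's favorite fruit must be cherries (nothing else left).
By clue 3, the person who enjoys photography is in house 4.
That leaves origami as the hobby for house 5.
The person who enjoys hiking is narrowed to house 1 or 3; consider each.
Placing it in house 1 leads to a contradiction, so it's in house 3.
By clue 9, the person who likes grapes is in house 4.
The plumber is in house 4 (clue 10).
That leaves chess as the hobby for house 1.
So house 2 gets pottery for hobby.
Clue 4 places the artist in house 5.
Clue 6 places the person who likes pears in house 2.
Clue 6 places the architect in house 1.
That leaves mangoes as the favorite fruit for house 5.
By clue 1, the chef is in house 2.
Clue 1 places the dentist in house 3.
So: house 1 = chess/cherries/architect, house 2 = pottery/pears/chef, house 3 = hiking/oranges/dentist, house 4 = photography/grapes/plumber, house 5 = origami/mangoes/artist.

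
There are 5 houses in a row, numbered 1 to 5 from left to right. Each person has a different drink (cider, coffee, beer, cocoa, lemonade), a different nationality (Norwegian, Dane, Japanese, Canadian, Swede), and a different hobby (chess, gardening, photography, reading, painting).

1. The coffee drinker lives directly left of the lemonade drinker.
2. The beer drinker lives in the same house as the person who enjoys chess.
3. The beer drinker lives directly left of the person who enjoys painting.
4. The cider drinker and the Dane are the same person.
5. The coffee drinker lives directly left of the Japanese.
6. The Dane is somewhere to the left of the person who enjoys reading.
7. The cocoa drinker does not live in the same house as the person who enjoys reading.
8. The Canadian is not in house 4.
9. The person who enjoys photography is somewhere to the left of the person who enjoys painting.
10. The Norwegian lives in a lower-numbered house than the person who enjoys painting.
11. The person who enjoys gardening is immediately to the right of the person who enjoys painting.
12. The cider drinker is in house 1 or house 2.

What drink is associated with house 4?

The cider drinker is narrowed to house 1 or 2; consider each.
Placing it in house 2 leads to a contradiction, so it's in house 1.
Clue 4 places the Dane in house 1.
The only hobby still possible for house 1 is photography.
The beer drinker is narrowed to house 2 or 3; consider each.
Placing it in house 3 leads to a contradiction, so it's in house 2.
From clue 2, the person who enjoys chess must be in house 2.
By clue 3, the person who enjoys painting is in house 3.
Clue 10 places the Norwegian in house 2.
Clue 11: the person who enjoys gardening is in house 4.
That leaves reading as the hobby for house 5.
So house 5 gets lemonade for drink.
Clue 1: the coffee drinker is in house 4.
The Japanese is in house 5 (clue 5).
House 3 drink: only cocoa fits.
That leaves Canadian as the nationality for house 3.
House 4's nationality must be Swede (nothing else left).
So: house 1 = cider/Dane/photography, house 2 = beer/Norwegian/chess, house 3 = cocoa/Canadian/painting, house 4 = coffee/Swede/gardening, house 5 = lemonade/Japanese/reading.

coffee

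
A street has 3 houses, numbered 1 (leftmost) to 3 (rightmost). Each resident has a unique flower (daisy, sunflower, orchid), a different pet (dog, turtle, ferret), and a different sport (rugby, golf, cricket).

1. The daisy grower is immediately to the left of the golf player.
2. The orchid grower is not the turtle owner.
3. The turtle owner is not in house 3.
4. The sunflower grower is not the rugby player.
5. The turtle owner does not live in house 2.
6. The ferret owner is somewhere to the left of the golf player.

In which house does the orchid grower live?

3

By clue 5, the turtle owner is in house 1.
House 2 pet: only ferret fits.
That leaves dog as the pet for house 3.
Clue 6 places the golf player in house 3.
From clue 1, the daisy grower must be in house 2.
So house 1 gets sunflower for flower.
The only flower still possible for house 3 is orchid.
From clue 4, the rugby player must be in house 2.
House 1 sport: only cricket fits.
So: house 1 = sunflower/turtle/cricket, house 2 = daisy/ferret/rugby, house 3 = orchid/dog/golf.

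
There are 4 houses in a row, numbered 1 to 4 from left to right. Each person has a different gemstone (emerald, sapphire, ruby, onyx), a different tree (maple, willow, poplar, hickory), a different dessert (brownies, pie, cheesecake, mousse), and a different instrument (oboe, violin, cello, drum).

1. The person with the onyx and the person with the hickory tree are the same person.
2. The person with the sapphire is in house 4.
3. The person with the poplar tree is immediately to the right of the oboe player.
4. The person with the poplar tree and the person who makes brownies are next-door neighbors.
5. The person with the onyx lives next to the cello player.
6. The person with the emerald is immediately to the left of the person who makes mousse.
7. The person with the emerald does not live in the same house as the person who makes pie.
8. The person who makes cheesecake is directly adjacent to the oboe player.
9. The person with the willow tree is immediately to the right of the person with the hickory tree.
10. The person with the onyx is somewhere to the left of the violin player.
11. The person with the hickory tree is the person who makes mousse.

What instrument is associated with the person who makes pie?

From clue 2, the person with the sapphire must be in house 4.
House 1's tree must be maple (nothing else left).
The person with the emerald is narrowed to house 1 or 2; consider each.
Placing it in house 1 leads to a contradiction, so it's in house 2.
The person who makes mousse is in house 3 (clue 6).
Clue 11 places the person with the hickory tree in house 3.
House 1 gemstone: only ruby fits.
So house 3 gets onyx for gemstone.
So house 2 gets poplar for tree.
House 4 tree: only willow fits.
By clue 3, the oboe player is in house 1.
From clue 4, the person who makes brownies must be in house 1.
Clue 8 places the person who makes cheesecake in house 2.
Clue 10 places the violin player in house 4.
House 4's dessert must be pie (nothing else left).
The only instrument still possible for house 2 is cello.
House 3's instrument must be drum (nothing else left).
So: house 1 = ruby/maple/brownies/oboe, house 2 = emerald/poplar/cheesecake/cello, house 3 = onyx/hickory/mousse/drum, house 4 = sapphire/willow/pie/violin.

violin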